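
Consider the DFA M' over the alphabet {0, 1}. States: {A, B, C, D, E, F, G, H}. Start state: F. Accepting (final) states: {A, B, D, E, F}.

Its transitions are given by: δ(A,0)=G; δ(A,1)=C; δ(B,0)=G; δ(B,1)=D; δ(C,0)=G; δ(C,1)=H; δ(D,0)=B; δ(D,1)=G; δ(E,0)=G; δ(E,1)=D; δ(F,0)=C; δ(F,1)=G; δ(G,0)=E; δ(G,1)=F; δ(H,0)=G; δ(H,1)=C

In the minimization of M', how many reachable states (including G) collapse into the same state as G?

1

First remove the unreachable states {A}; 7 states remain.
P0 = {B,D,E,F} | {C,G,H}.
Split {B,D,E,F} by δ(·,0) → {B,E,F} and {D}.
Split {B,E,F} by δ(·,1) → {B,E} and {F}.
Refine {C,G,H} on symbol 0: members go to different blocks, giving {C,H} and {G}.
Stable partition: {B,E} | {C,H} | {D} | {F} | {G} — 5 equivalence classes.
State G belongs to the block {G}, which has 1 states.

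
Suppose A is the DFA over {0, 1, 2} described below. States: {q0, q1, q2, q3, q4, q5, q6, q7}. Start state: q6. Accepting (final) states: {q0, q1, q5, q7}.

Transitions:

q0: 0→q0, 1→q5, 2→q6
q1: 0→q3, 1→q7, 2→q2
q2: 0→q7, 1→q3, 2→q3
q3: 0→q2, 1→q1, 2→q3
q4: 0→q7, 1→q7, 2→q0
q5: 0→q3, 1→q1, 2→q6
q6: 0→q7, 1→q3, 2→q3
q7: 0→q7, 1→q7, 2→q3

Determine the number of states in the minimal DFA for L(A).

Reachable states from the start: {q1,q2,q3,q6,q7}. Unreachable: {q0,q4,q5} — drop them.
Initial partition by acceptance: {q1,q7} | {q2,q3,q6}.
On input 0, block {q1,q7} splits into {q1} and {q7}.
Refine {q2,q3,q6} on symbol 0: members go to different blocks, giving {q2,q6} and {q3}.
Stable partition: {q1} | {q2,q6} | {q7} | {q3} — 4 equivalence classes.

4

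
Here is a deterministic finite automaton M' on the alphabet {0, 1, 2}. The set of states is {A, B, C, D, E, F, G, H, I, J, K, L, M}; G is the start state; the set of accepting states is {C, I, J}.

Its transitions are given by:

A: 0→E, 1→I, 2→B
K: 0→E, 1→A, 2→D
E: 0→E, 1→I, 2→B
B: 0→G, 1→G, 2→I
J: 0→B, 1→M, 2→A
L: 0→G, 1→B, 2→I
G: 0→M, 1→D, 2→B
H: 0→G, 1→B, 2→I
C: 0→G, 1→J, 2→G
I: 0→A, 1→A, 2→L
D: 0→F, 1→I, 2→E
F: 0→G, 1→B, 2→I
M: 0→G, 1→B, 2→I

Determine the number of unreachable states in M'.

4

Starting at G and following transitions, the reachable set is {A, B, D, E, F, G, I, L, M}. That leaves C, H, J, K unreachable — 4 in total.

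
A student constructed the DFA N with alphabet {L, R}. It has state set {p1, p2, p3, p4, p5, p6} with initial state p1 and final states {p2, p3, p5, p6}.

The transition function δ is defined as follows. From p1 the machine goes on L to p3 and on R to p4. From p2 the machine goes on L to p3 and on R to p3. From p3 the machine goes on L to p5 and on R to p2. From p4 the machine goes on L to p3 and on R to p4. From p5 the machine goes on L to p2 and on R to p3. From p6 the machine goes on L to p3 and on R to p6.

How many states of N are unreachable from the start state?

1

No path from p1 leads to p6; the other 5 states are all reachable.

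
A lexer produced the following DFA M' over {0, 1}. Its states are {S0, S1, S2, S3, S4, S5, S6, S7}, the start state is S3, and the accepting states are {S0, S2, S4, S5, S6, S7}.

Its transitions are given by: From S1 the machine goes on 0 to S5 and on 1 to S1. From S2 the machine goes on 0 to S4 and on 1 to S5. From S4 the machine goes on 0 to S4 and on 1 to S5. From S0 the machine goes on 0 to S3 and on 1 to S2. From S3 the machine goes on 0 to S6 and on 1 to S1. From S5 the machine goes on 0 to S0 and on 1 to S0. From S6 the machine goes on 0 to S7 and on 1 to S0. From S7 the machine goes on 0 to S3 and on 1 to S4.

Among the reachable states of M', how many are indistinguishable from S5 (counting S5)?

Every state is reachable, so we keep all 8.
Initial partition by acceptance: {S0,S2,S4,S5,S6,S7} | {S1,S3}.
Split {S0,S2,S4,S5,S6,S7} by δ(·,0) → {S2,S4,S5,S6} and {S0,S7}.
On input 0, block {S2,S4,S5,S6} splits into {S2,S4} and {S5,S6}.
The partition is now stable with 4 blocks: {S2,S4} | {S1,S3} | {S0,S7} | {S5,S6}.
The equivalence class containing S5 is {S5,S6}, of size 2.

2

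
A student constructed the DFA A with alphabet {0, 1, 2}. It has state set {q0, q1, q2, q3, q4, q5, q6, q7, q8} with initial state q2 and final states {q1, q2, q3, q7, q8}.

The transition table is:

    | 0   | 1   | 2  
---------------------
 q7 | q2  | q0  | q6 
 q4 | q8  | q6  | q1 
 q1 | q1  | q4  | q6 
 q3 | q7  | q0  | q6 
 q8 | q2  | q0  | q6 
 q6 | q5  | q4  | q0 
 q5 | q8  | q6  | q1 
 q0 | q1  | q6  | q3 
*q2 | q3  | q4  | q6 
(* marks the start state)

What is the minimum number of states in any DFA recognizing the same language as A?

3

All states are reachable from the start state.
P0 = {q1,q2,q3,q7,q8} | {q0,q4,q5,q6}.
Split {q0,q4,q5,q6} by δ(·,0) → {q0,q4,q5} and {q6}.
No further refinement is possible. Final partition (3 blocks): {q1,q2,q3,q7,q8} | {q0,q4,q5} | {q6}.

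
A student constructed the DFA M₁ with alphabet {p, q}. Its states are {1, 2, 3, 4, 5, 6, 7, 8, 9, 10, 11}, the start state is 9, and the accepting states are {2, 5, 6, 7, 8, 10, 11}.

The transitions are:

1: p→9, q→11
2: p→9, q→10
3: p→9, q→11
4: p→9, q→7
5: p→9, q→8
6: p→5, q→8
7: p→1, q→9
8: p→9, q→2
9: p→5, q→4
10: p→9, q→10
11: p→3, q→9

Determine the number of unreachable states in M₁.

Starting at 9 and following transitions, the reachable set is {1, 2, 3, 4, 5, 7, 8, 9, 10, 11}. That leaves 6 unreachable — 1 in total.

1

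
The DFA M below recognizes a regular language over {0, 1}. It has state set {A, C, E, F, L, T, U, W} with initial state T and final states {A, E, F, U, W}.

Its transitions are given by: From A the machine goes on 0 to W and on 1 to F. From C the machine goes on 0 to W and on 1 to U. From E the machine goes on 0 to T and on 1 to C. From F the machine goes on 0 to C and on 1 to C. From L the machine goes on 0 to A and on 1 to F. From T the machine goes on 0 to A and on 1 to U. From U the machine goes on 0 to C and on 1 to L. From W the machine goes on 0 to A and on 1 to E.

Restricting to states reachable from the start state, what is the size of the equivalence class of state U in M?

3

All states are reachable from the start state.
Initial partition by acceptance: {A,E,F,U,W} | {C,L,T}.
On input 0, block {A,E,F,U,W} splits into {E,F,U} and {A,W}.
No further refinement is possible. Final partition (3 blocks): {E,F,U} | {C,L,T} | {A,W}.
State U belongs to the block {E,F,U}, which has 3 states.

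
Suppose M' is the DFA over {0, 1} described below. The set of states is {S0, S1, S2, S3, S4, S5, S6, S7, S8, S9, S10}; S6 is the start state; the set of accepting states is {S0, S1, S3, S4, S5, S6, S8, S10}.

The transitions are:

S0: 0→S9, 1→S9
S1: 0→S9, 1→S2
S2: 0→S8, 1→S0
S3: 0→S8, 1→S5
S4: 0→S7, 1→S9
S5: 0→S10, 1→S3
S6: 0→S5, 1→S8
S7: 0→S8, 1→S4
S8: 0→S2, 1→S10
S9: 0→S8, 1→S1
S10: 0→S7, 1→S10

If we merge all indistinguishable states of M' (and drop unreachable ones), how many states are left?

Start with accepting vs non-accepting: {S0,S1,S3,S4,S5,S6,S8,S10} | {S2,S7,S9}.
On input 0, block {S0,S1,S3,S4,S5,S6,S8,S10} splits into {S0,S1,S4,S8,S10} and {S3,S5,S6}.
Refine {S0,S1,S4,S8,S10} on symbol 1: members go to different blocks, giving {S0,S1,S4} and {S8,S10}.
Split {S3,S5,S6} by δ(·,0) → {S3,S5} and {S6}.
The partition is now stable with 5 blocks: {S0,S1,S4} | {S2,S7,S9} | {S3,S5} | {S8,S10} | {S6}.

5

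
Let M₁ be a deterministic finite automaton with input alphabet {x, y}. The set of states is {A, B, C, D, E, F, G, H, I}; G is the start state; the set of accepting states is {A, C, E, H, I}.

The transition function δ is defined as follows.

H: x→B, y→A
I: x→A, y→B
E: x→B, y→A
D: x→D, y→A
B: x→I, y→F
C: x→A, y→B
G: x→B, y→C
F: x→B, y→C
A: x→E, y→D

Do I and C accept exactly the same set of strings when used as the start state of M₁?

Yes

First remove the unreachable states {H}; 8 states remain.
Initial partition by acceptance: {A,C,E,I} | {B,D,F,G}.
On input x, block {A,C,E,I} splits into {A,C,I} and {E}.
On input x, block {A,C,I} splits into {C,I} and {A}.
Refine {B,D,F,G} on symbol x: members go to different blocks, giving {D,F,G} and {B}.
On input x, block {D,F,G} splits into {F,G} and {D}.
No further refinement is possible. Final partition (6 blocks): {C,I} | {F,G} | {E} | {A} | {B} | {D}.
I and C lie in the same block of the stable partition, so they are equivalent — no string distinguishes them.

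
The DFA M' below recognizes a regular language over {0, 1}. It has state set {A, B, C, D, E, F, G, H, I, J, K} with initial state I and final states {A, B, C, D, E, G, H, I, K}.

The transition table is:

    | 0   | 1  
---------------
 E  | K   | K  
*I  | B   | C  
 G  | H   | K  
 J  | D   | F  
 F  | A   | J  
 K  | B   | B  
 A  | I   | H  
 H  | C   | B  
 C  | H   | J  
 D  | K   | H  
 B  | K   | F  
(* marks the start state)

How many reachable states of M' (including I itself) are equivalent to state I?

Reachable states from the start: {A,B,C,D,F,H,I,J,K}. Unreachable: {E,G} — drop them.
Initial partition by acceptance: {A,B,C,D,H,I,K} | {F,J}.
Split {A,B,C,D,H,I,K} by δ(·,1) → {A,D,H,I,K} and {B,C}.
Split {A,D,H,I,K} by δ(·,0) → {H,I,K} and {A,D}.
The partition is now stable with 4 blocks: {H,I,K} | {F,J} | {B,C} | {A,D}.
The equivalence class containing I is {H,I,K}, of size 3.

3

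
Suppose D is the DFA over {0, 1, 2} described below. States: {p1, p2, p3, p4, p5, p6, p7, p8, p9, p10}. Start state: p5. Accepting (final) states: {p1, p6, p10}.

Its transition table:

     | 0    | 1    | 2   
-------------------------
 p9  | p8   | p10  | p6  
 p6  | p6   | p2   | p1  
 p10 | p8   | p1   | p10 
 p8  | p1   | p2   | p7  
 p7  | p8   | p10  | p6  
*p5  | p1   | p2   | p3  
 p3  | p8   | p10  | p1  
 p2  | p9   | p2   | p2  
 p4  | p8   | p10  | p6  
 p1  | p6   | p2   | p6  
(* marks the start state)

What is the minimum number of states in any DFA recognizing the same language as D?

First remove the unreachable states {p4}; 9 states remain.
Start with accepting vs non-accepting: {p1,p6,p10} | {p2,p3,p5,p7,p8,p9}.
Split {p1,p6,p10} by δ(·,0) → {p1,p6} and {p10}.
Refine {p2,p3,p5,p7,p8,p9} on symbol 0: members go to different blocks, giving {p2,p3,p7,p9} and {p5,p8}.
Split {p2,p3,p7,p9} by δ(·,0) → {p3,p7,p9} and {p2}.
Stable partition: {p1,p6} | {p3,p7,p9} | {p10} | {p5,p8} | {p2} — 5 equivalence classes.

5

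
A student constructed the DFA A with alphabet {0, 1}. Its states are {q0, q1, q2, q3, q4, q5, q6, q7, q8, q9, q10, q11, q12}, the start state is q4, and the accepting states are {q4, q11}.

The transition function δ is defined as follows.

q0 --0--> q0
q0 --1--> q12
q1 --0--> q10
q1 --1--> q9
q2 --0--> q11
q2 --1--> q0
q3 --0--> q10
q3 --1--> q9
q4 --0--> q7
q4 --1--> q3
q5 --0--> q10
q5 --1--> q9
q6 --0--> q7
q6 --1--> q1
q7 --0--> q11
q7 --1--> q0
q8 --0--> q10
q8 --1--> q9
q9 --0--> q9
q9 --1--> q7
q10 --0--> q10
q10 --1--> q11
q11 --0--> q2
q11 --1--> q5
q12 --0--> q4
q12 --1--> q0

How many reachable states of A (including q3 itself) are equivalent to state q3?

2

States {q1,q6,q8} cannot be reached from the start state, so discard them.
P0 = {q4,q11} | {q0,q2,q3,q5,q7,q9,q10,q12}.
Refine {q0,q2,q3,q5,q7,q9,q10,q12} on symbol 0: members go to different blocks, giving {q0,q3,q5,q9,q10} and {q2,q7,q12}.
On input 1, block {q0,q3,q5,q9,q10} splits into {q0,q9} and {q3,q5} and {q10}.
The partition is now stable with 5 blocks: {q4,q11} | {q0,q9} | {q2,q7,q12} | {q3,q5} | {q10}.
The equivalence class containing q3 is {q3,q5}, of size 2.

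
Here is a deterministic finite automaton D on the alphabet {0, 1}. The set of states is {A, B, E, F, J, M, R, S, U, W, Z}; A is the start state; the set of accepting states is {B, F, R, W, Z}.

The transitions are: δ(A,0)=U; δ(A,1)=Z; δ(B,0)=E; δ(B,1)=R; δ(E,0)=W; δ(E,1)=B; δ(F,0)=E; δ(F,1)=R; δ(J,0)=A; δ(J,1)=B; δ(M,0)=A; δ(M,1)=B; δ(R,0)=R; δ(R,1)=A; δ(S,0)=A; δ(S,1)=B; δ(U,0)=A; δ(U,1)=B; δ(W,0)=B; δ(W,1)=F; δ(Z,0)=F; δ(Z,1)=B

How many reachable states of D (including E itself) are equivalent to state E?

States {J,M,S} cannot be reached from the start state, so discard them.
Initial partition by acceptance: {B,F,R,W,Z} | {A,E,U}.
Split {B,F,R,W,Z} by δ(·,0) → {R,W,Z} and {B,F}.
Split {R,W,Z} by δ(·,0) → {W,Z} and {R}.
On input 0, block {A,E,U} splits into {A,U} and {E}.
On input 1, block {A,U} splits into {A} and {U}.
The partition is now stable with 6 blocks: {W,Z} | {A} | {B,F} | {R} | {E} | {U}.
State E belongs to the block {E}, which has 1 states.

1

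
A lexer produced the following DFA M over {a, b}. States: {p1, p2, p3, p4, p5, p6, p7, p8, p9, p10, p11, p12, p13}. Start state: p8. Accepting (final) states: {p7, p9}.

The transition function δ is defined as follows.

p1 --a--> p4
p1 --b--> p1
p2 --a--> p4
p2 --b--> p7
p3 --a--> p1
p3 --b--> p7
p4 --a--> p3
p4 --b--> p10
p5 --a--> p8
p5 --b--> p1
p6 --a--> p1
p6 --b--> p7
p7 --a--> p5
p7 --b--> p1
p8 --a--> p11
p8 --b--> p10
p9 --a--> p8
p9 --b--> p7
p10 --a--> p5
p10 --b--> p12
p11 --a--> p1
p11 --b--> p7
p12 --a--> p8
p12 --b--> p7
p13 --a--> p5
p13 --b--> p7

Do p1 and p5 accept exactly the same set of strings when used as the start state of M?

States {p2,p6,p9,p13} cannot be reached from the start state, so discard them.
Start with accepting vs non-accepting: {p7} | {p1,p3,p4,p5,p8,p10,p11,p12}.
Refine {p1,p3,p4,p5,p8,p10,p11,p12} on symbol b: members go to different blocks, giving {p1,p4,p5,p8,p10} and {p3,p11,p12}.
On input a, block {p1,p4,p5,p8,p10} splits into {p1,p5,p10} and {p4,p8}.
Split {p1,p5,p10} by δ(·,a) → {p1,p5} and {p10}.
Split {p3,p11,p12} by δ(·,a) → {p3,p11} and {p12}.
The partition is now stable with 6 blocks: {p7} | {p1,p5} | {p3,p11} | {p4,p8} | {p10} | {p12}.
p1 and p5 lie in the same block of the stable partition, so they are equivalent — no string distinguishes them.

Yes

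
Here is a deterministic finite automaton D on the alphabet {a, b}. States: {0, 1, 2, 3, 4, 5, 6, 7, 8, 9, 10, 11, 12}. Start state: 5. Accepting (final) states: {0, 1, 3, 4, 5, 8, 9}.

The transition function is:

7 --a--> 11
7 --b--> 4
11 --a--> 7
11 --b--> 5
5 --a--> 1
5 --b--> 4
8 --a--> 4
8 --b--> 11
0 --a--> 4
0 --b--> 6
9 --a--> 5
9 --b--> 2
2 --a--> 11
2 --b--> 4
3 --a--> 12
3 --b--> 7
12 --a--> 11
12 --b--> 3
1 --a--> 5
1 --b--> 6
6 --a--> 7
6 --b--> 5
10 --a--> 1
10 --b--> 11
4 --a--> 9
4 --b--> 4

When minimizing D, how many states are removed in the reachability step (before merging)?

5

No path from 5 leads to 0, 3, 8, 10, 12; the other 8 states are all reachable.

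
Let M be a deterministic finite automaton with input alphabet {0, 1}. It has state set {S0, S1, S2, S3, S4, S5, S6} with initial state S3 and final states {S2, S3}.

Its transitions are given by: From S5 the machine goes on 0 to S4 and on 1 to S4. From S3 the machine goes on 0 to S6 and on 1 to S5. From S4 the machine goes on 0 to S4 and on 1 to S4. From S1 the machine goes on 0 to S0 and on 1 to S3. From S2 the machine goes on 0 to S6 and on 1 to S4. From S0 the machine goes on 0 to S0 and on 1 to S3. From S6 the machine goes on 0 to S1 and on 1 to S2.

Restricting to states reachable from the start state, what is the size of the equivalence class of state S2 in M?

2

Every state is reachable, so we keep all 7.
Start with accepting vs non-accepting: {S2,S3} | {S0,S1,S4,S5,S6}.
Split {S0,S1,S4,S5,S6} by δ(·,1) → {S0,S1,S6} and {S4,S5}.
No further refinement is possible. Final partition (3 blocks): {S2,S3} | {S0,S1,S6} | {S4,S5}.
State S2 belongs to the block {S2,S3}, which has 2 states.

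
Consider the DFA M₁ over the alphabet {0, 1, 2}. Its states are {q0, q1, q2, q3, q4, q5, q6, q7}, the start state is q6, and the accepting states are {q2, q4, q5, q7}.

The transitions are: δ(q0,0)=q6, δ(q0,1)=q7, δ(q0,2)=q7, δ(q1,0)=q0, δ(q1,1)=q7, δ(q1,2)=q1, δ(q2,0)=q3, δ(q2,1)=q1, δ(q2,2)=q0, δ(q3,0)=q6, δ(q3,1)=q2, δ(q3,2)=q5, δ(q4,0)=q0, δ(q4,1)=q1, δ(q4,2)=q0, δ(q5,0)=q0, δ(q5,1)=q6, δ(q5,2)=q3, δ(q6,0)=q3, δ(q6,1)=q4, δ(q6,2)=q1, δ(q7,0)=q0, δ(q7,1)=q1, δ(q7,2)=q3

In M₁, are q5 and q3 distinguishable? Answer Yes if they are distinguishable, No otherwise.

Yes

All states are reachable from the start state.
Start with accepting vs non-accepting: {q2,q4,q5,q7} | {q0,q1,q3,q6}.
Refine {q0,q1,q3,q6} on symbol 2: members go to different blocks, giving {q0,q3} and {q1,q6}.
The partition is now stable with 3 blocks: {q2,q4,q5,q7} | {q0,q3} | {q1,q6}.
q5 and q3 end up in different blocks, so they are distinguishable. For instance, the string 'ε' is accepted from only q5.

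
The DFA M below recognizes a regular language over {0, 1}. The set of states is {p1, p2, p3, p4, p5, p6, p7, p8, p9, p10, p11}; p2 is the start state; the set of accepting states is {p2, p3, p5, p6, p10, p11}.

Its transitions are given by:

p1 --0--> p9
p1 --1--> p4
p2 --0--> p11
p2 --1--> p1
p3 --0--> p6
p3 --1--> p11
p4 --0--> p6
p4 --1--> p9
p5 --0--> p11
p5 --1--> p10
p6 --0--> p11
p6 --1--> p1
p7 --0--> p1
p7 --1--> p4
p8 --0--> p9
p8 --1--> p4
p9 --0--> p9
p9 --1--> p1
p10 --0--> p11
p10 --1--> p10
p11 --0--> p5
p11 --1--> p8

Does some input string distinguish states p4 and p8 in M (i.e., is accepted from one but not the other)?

States {p3,p7} cannot be reached from the start state, so discard them.
P0 = {p2,p5,p6,p10,p11} | {p1,p4,p8,p9}.
Split {p2,p5,p6,p10,p11} by δ(·,1) → {p2,p6,p11} and {p5,p10}.
On input 0, block {p2,p6,p11} splits into {p2,p6} and {p11}.
Split {p1,p4,p8,p9} by δ(·,0) → {p1,p8,p9} and {p4}.
On input 1, block {p1,p8,p9} splits into {p1,p8} and {p9}.
No further refinement is possible. Final partition (6 blocks): {p2,p6} | {p1,p8} | {p5,p10} | {p11} | {p4} | {p9}.
p4 and p8 end up in different blocks, so they are distinguishable. For instance, the string '0' is accepted from only p4.

Yes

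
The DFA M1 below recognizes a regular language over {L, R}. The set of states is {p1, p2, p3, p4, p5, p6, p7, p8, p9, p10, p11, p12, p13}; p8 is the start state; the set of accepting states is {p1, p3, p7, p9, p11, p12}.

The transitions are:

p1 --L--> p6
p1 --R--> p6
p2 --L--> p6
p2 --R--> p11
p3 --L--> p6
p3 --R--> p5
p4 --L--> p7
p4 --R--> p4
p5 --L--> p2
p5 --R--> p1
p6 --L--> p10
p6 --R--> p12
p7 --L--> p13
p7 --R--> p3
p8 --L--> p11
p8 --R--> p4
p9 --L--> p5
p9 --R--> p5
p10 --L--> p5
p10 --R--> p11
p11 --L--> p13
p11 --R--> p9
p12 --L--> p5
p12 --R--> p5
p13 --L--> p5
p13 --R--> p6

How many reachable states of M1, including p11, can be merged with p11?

2

Every state is reachable, so we keep all 13.
Start with accepting vs non-accepting: {p1,p3,p7,p9,p11,p12} | {p2,p4,p5,p6,p8,p10,p13}.
Split {p1,p3,p7,p9,p11,p12} by δ(·,R) → {p1,p3,p9,p12} and {p7,p11}.
On input L, block {p2,p4,p5,p6,p8,p10,p13} splits into {p2,p5,p6,p10,p13} and {p4,p8}.
Refine {p2,p5,p6,p10,p13} on symbol R: members go to different blocks, giving {p2,p10} and {p5,p6} and {p13}.
No further refinement is possible. Final partition (6 blocks): {p1,p3,p9,p12} | {p2,p10} | {p7,p11} | {p4,p8} | {p5,p6} | {p13}.
The equivalence class containing p11 is {p7,p11}, of size 2.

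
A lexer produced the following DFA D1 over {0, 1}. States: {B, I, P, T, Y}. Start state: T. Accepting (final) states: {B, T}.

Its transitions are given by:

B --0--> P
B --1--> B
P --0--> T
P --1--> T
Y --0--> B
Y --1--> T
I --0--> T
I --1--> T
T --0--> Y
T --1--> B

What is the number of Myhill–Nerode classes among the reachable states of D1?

States {I} cannot be reached from the start state, so discard them.
Start with accepting vs non-accepting: {B,T} | {P,Y}.
Stable partition: {B,T} | {P,Y} — 2 equivalence classes.

2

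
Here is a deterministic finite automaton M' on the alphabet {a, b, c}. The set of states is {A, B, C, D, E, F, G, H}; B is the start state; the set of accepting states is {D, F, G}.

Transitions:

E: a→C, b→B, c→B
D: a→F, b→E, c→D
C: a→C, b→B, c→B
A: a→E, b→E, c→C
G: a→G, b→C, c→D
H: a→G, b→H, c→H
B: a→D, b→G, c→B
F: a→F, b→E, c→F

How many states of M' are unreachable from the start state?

2

Starting at B and following transitions, the reachable set is {B, C, D, E, F, G}. That leaves A, H unreachable — 2 in total.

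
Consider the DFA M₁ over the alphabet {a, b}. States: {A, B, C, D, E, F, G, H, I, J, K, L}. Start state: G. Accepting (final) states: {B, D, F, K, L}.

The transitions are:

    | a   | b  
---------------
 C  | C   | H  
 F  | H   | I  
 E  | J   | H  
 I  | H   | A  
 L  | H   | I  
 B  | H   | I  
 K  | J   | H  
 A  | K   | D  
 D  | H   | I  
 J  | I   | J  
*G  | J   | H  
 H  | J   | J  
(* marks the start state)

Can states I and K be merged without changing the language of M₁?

No

Reachable states from the start: {A,D,G,H,I,J,K}. Unreachable: {B,C,E,F,L} — drop them.
Start with accepting vs non-accepting: {D,K} | {A,G,H,I,J}.
Refine {A,G,H,I,J} on symbol a: members go to different blocks, giving {G,H,I,J} and {A}.
Split {G,H,I,J} by δ(·,b) → {G,H,J} and {I}.
On input b, block {D,K} splits into {D} and {K}.
Refine {G,H,J} on symbol a: members go to different blocks, giving {G,H} and {J}.
On input b, block {G,H} splits into {G} and {H}.
The partition is now stable with 7 blocks: {D} | {G} | {A} | {I} | {K} | {J} | {H}.
I and K end up in different blocks, so they are distinguishable. For instance, the string 'ε' is accepted from only K.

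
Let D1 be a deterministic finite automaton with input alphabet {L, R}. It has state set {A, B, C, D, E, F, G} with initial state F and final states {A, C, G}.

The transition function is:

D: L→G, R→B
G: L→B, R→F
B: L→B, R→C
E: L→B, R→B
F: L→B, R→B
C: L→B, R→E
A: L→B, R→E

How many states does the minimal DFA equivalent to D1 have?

First remove the unreachable states {A,D,G}; 4 states remain.
Start with accepting vs non-accepting: {C} | {B,E,F}.
Split {B,E,F} by δ(·,R) → {E,F} and {B}.
The partition is now stable with 3 blocks: {C} | {E,F} | {B}.

3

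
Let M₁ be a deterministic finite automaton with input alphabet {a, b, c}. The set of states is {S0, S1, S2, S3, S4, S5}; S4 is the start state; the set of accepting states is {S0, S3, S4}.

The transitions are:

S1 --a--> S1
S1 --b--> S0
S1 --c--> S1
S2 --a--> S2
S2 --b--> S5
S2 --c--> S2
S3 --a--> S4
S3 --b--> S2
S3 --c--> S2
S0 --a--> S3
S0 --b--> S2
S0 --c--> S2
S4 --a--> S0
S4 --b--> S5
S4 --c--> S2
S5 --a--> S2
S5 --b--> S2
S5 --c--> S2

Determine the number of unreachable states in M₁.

BFS from S4 reaches {S0, S2, S3, S4, S5}; the 1 state(s) S1 are never visited.

1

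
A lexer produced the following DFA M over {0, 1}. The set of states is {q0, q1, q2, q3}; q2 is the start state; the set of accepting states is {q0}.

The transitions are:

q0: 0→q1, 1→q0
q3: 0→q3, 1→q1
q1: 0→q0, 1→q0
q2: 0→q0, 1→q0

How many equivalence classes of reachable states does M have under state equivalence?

2

First remove the unreachable states {q3}; 3 states remain.
Start with accepting vs non-accepting: {q0} | {q1,q2}.
The partition is now stable with 2 blocks: {q0} | {q1,q2}.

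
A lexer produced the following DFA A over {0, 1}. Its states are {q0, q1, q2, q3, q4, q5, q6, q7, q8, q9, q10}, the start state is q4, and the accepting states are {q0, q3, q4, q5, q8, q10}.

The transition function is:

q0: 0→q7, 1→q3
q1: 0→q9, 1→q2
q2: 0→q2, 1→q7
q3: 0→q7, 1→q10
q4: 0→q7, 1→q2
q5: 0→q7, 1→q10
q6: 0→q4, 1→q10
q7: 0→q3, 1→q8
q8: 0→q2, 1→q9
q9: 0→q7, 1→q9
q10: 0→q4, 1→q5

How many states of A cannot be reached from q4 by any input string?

BFS from q4 reaches {q2, q3, q4, q5, q7, q8, q9, q10}; the 3 state(s) q0, q1, q6 are never visited.

3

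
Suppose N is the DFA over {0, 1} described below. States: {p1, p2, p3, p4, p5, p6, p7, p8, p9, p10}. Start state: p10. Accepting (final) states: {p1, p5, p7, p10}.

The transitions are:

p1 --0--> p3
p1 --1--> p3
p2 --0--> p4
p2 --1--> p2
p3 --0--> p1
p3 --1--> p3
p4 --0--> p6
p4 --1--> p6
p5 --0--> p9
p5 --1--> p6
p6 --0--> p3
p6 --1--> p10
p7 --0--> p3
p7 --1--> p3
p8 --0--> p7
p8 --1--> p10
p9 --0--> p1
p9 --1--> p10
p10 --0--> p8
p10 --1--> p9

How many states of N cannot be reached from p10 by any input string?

Starting at p10 and following transitions, the reachable set is {p1, p3, p7, p8, p9, p10}. That leaves p2, p4, p5, p6 unreachable — 4 in total.

4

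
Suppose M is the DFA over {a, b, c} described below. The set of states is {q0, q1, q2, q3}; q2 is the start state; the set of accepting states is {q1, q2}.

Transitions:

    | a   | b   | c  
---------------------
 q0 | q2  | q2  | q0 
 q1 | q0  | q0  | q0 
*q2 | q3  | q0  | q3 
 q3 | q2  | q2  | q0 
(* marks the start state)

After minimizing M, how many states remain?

2

States {q1} cannot be reached from the start state, so discard them.
Initial partition by acceptance: {q2} | {q0,q3}.
Stable partition: {q2} | {q0,q3} — 2 equivalence classes.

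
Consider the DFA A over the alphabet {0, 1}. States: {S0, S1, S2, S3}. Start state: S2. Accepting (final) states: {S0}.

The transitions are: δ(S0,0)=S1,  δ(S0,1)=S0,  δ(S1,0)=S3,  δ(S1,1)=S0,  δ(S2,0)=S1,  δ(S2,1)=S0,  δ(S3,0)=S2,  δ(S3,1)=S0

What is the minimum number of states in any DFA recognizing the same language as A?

2

Every state is reachable, so we keep all 4.
Initial partition by acceptance: {S0} | {S1,S2,S3}.
The partition is now stable with 2 blocks: {S0} | {S1,S2,S3}.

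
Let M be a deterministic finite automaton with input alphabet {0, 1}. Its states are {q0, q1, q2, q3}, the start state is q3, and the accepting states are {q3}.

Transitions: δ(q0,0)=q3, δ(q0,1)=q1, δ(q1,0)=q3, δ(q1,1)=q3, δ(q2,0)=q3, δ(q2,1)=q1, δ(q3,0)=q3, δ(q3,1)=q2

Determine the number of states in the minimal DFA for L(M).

Reachable states from the start: {q1,q2,q3}. Unreachable: {q0} — drop them.
Start with accepting vs non-accepting: {q3} | {q1,q2}.
Refine {q1,q2} on symbol 1: members go to different blocks, giving {q1} and {q2}.
The partition is now stable with 3 blocks: {q3} | {q1} | {q2}.

3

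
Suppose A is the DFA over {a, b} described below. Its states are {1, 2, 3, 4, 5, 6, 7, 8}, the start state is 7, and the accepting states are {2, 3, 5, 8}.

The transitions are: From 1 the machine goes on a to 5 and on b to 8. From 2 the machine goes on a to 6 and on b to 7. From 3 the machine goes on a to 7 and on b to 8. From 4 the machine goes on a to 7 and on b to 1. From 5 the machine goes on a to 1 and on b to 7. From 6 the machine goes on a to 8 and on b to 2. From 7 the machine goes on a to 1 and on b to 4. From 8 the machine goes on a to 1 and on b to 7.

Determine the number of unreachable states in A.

3

BFS from 7 reaches {1, 4, 5, 7, 8}; the 3 state(s) 2, 3, 6 are never visited.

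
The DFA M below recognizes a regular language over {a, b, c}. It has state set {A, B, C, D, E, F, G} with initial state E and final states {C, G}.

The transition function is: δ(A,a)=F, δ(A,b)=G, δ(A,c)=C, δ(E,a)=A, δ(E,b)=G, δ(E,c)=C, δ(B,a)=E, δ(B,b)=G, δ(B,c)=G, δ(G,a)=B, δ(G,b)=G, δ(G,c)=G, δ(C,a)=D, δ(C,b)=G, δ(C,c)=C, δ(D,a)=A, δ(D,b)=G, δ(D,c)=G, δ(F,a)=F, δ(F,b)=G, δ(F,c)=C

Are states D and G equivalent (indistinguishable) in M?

No

All states are reachable from the start state.
Start with accepting vs non-accepting: {C,G} | {A,B,D,E,F}.
The partition is now stable with 2 blocks: {C,G} | {A,B,D,E,F}.
D and G end up in different blocks, so they are distinguishable. For instance, the string 'ε' is accepted from only G.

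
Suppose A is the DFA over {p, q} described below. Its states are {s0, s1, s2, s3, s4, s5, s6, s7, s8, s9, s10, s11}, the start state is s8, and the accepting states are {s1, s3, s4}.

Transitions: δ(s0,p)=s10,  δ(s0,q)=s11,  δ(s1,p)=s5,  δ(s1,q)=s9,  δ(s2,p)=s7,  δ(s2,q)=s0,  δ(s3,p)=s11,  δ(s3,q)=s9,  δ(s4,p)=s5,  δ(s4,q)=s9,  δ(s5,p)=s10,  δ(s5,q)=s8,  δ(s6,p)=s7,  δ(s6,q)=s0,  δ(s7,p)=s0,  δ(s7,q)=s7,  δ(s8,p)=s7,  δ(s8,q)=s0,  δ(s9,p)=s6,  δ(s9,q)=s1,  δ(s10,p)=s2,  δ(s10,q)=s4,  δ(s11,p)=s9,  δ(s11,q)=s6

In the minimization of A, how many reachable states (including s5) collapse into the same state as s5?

2

States {s3} cannot be reached from the start state, so discard them.
Initial partition by acceptance: {s1,s4} | {s0,s2,s5,s6,s7,s8,s9,s10,s11}.
Refine {s0,s2,s5,s6,s7,s8,s9,s10,s11} on symbol q: members go to different blocks, giving {s0,s2,s5,s6,s7,s8,s11} and {s9,s10}.
Refine {s0,s2,s5,s6,s7,s8,s11} on symbol p: members go to different blocks, giving {s2,s6,s7,s8} and {s0,s5,s11}.
Split {s2,s6,s7,s8} by δ(·,p) → {s2,s6,s8} and {s7}.
Split {s0,s5,s11} by δ(·,q) → {s5,s11} and {s0}.
No further refinement is possible. Final partition (6 blocks): {s1,s4} | {s2,s6,s8} | {s9,s10} | {s5,s11} | {s7} | {s0}.
The equivalence class containing s5 is {s5,s11}, of size 2.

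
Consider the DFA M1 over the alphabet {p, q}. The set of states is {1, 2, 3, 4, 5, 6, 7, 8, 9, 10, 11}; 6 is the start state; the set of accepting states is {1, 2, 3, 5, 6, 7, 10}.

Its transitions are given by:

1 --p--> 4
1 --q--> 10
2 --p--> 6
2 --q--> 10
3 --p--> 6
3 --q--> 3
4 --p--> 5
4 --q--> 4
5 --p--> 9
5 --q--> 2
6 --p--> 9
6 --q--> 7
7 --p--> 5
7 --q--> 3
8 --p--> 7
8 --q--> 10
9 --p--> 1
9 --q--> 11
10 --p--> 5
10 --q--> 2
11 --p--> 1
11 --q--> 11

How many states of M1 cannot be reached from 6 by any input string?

1

No path from 6 leads to 8; the other 10 states are all reachable.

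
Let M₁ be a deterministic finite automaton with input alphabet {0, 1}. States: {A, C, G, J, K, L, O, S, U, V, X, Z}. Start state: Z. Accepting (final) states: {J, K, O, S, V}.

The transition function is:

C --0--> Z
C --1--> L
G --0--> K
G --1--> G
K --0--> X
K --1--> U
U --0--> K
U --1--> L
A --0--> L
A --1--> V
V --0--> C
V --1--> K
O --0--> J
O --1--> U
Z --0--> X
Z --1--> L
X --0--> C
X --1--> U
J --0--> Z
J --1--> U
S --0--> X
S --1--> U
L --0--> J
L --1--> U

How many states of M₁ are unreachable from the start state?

5

Starting at Z and following transitions, the reachable set is {C, J, K, L, U, X, Z}. That leaves A, G, O, S, V unreachable — 5 in total.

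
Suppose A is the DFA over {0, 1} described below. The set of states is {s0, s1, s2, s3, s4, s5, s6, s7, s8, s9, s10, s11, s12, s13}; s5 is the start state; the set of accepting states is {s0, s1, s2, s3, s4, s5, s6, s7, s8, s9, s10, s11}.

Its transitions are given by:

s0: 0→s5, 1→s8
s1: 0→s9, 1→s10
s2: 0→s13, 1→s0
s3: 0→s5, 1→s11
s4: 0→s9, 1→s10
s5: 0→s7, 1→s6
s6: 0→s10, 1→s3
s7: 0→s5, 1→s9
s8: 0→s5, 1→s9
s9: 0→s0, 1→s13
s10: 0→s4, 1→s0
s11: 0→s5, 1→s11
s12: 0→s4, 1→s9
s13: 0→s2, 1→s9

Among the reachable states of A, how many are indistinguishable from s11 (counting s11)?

2

States {s1,s12} cannot be reached from the start state, so discard them.
Initial partition by acceptance: {s0,s2,s3,s4,s5,s6,s7,s8,s9,s10,s11} | {s13}.
On input 0, block {s0,s2,s3,s4,s5,s6,s7,s8,s9,s10,s11} splits into {s0,s3,s4,s5,s6,s7,s8,s9,s10,s11} and {s2}.
On input 1, block {s0,s3,s4,s5,s6,s7,s8,s9,s10,s11} splits into {s0,s3,s4,s5,s6,s7,s8,s10,s11} and {s9}.
Refine {s0,s3,s4,s5,s6,s7,s8,s10,s11} on symbol 0: members go to different blocks, giving {s0,s3,s5,s6,s7,s8,s10,s11} and {s4}.
Split {s0,s3,s5,s6,s7,s8,s10,s11} by δ(·,0) → {s0,s3,s5,s6,s7,s8,s11} and {s10}.
Split {s0,s3,s5,s6,s7,s8,s11} by δ(·,0) → {s0,s3,s5,s7,s8,s11} and {s6}.
Split {s0,s3,s5,s7,s8,s11} by δ(·,1) → {s0,s3,s11} and {s7,s8} and {s5}.
Refine {s0,s3,s11} on symbol 1: members go to different blocks, giving {s3,s11} and {s0}.
No further refinement is possible. Final partition (10 blocks): {s3,s11} | {s13} | {s2} | {s9} | {s4} | {s10} | {s6} | {s7,s8} | {s5} | {s0}.
The equivalence class containing s11 is {s3,s11}, of size 2.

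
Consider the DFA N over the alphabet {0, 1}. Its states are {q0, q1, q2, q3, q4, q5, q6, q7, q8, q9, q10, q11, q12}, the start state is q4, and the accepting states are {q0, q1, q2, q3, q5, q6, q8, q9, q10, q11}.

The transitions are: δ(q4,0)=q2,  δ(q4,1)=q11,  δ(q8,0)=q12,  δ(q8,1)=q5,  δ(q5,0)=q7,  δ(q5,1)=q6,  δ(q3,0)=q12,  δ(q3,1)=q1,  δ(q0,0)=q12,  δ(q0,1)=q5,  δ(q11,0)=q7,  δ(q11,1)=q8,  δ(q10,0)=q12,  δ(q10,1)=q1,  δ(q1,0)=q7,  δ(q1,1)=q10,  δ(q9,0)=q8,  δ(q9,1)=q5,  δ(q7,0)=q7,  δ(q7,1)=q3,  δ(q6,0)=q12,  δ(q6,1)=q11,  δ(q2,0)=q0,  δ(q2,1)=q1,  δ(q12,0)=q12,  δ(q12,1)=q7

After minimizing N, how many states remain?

6

States {q9} cannot be reached from the start state, so discard them.
P0 = {q0,q1,q2,q3,q5,q6,q8,q10,q11} | {q4,q7,q12}.
Split {q0,q1,q2,q3,q5,q6,q8,q10,q11} by δ(·,0) → {q0,q1,q3,q5,q6,q8,q10,q11} and {q2}.
Split {q4,q7,q12} by δ(·,0) → {q7,q12} and {q4}.
Refine {q7,q12} on symbol 1: members go to different blocks, giving {q7} and {q12}.
On input 0, block {q0,q1,q3,q5,q6,q8,q10,q11} splits into {q0,q3,q6,q8,q10} and {q1,q5,q11}.
The partition is now stable with 6 blocks: {q0,q3,q6,q8,q10} | {q7} | {q2} | {q4} | {q12} | {q1,q5,q11}.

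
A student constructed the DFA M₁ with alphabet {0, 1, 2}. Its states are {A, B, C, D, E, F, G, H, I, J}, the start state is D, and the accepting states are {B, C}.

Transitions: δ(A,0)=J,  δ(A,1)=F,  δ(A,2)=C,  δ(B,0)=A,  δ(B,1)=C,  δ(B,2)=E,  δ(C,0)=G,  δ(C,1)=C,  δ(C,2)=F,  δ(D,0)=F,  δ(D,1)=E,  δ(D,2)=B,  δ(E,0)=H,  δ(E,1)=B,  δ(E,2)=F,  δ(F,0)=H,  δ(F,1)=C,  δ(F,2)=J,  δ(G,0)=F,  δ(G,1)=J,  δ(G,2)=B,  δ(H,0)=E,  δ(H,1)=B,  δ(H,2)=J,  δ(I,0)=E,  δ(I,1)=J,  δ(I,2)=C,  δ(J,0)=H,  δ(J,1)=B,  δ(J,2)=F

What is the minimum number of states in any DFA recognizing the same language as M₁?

Reachable states from the start: {A,B,C,D,E,F,G,H,J}. Unreachable: {I} — drop them.
Start with accepting vs non-accepting: {B,C} | {A,D,E,F,G,H,J}.
Refine {A,D,E,F,G,H,J} on symbol 1: members go to different blocks, giving {E,F,H,J} and {A,D,G}.
The partition is now stable with 3 blocks: {B,C} | {E,F,H,J} | {A,D,G}.

3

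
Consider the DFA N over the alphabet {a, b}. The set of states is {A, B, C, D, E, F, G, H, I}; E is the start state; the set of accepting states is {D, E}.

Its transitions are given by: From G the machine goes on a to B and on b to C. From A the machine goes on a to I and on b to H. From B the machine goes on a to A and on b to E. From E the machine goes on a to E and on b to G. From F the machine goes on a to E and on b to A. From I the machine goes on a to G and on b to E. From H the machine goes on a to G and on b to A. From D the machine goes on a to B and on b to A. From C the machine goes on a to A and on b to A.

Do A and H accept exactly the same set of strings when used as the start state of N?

No

First remove the unreachable states {D,F}; 7 states remain.
Start with accepting vs non-accepting: {E} | {A,B,C,G,H,I}.
Split {A,B,C,G,H,I} by δ(·,b) → {A,C,G,H} and {B,I}.
Split {A,C,G,H} by δ(·,a) → {A,G} and {C,H}.
The partition is now stable with 4 blocks: {E} | {A,G} | {B,I} | {C,H}.
A and H end up in different blocks, so they are distinguishable. For instance, the string 'ab' is accepted from only A.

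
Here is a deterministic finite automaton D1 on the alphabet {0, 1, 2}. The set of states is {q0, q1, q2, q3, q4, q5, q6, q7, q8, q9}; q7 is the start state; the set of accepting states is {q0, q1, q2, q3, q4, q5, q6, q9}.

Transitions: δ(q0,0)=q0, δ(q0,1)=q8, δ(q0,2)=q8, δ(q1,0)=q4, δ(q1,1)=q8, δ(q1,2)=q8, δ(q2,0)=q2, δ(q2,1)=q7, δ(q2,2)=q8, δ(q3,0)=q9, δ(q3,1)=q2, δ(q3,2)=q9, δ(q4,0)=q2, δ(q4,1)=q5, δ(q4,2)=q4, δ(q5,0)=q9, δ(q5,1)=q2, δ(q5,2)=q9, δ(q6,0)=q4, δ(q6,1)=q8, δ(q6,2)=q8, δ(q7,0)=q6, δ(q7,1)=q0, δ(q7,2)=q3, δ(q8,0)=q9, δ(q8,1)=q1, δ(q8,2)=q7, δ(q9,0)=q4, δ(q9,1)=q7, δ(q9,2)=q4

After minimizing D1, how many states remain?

Every state is reachable, so we keep all 10.
Initial partition by acceptance: {q0,q1,q2,q3,q4,q5,q6,q9} | {q7,q8}.
Refine {q0,q1,q2,q3,q4,q5,q6,q9} on symbol 1: members go to different blocks, giving {q0,q1,q2,q6,q9} and {q3,q4,q5}.
On input 0, block {q0,q1,q2,q6,q9} splits into {q1,q6,q9} and {q0,q2}.
On input 2, block {q1,q6,q9} splits into {q1,q6} and {q9}.
Refine {q7,q8} on symbol 0: members go to different blocks, giving {q7} and {q8}.
Split {q3,q4,q5} by δ(·,0) → {q3,q5} and {q4}.
On input 1, block {q0,q2} splits into {q0} and {q2}.
The partition is now stable with 8 blocks: {q1,q6} | {q7} | {q3,q5} | {q0} | {q9} | {q8} | {q4} | {q2}.

8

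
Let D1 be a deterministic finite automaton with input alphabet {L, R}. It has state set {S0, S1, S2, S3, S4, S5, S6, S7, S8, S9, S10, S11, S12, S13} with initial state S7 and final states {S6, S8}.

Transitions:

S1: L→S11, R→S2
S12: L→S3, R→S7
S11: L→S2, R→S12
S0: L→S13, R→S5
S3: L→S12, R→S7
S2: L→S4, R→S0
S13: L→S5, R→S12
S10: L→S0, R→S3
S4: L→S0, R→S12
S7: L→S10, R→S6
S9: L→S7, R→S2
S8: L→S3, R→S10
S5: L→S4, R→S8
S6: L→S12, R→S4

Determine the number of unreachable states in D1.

No path from S7 leads to S1, S2, S9, S11; the other 10 states are all reachable.

4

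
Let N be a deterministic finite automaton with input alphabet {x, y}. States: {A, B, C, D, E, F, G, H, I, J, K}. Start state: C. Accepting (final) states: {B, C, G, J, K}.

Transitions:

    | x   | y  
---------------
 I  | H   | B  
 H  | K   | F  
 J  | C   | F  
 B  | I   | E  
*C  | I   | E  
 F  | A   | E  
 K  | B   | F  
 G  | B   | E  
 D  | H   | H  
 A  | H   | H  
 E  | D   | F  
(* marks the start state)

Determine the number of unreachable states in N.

BFS from C reaches {A, B, C, D, E, F, H, I, K}; the 2 state(s) G, J are never visited.

2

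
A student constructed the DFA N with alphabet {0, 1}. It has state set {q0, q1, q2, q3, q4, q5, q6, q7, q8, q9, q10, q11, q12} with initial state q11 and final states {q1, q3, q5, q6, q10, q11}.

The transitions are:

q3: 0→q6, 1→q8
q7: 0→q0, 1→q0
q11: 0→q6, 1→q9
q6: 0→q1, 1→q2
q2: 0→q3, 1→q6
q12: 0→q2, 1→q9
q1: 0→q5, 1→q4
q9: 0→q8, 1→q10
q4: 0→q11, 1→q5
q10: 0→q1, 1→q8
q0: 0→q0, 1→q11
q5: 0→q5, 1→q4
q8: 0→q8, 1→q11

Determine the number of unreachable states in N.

3

No path from q11 leads to q0, q7, q12; the other 10 states are all reachable.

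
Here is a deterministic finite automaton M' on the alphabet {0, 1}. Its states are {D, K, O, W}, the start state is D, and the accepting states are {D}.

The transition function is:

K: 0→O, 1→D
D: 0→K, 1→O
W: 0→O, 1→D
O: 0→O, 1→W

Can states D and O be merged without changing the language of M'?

No

All states are reachable from the start state.
Initial partition by acceptance: {D} | {K,O,W}.
Refine {K,O,W} on symbol 1: members go to different blocks, giving {K,W} and {O}.
No further refinement is possible. Final partition (3 blocks): {D} | {K,W} | {O}.
D and O end up in different blocks, so they are distinguishable. For instance, the string 'ε' is accepted from only D.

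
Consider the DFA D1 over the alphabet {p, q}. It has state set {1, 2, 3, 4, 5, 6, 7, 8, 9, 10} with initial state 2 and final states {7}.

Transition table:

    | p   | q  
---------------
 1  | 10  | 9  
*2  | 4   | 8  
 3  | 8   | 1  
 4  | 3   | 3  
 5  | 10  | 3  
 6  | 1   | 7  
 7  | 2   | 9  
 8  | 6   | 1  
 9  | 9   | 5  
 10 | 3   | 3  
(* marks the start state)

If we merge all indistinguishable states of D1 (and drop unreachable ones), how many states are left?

Every state is reachable, so we keep all 10.
P0 = {7} | {1,2,3,4,5,6,8,9,10}.
Refine {1,2,3,4,5,6,8,9,10} on symbol q: members go to different blocks, giving {1,2,3,4,5,8,9,10} and {6}.
On input p, block {1,2,3,4,5,8,9,10} splits into {1,2,3,4,5,9,10} and {8}.
On input p, block {1,2,3,4,5,9,10} splits into {1,2,4,5,9,10} and {3}.
On input p, block {1,2,4,5,9,10} splits into {1,2,5,9} and {4,10}.
On input p, block {1,2,5,9} splits into {1,2,5} and {9}.
Refine {1,2,5} on symbol q: members go to different blocks, giving {1} and {2} and {5}.
Stable partition: {7} | {1} | {6} | {8} | {3} | {4,10} | {9} | {2} | {5} — 9 equivalence classes.

9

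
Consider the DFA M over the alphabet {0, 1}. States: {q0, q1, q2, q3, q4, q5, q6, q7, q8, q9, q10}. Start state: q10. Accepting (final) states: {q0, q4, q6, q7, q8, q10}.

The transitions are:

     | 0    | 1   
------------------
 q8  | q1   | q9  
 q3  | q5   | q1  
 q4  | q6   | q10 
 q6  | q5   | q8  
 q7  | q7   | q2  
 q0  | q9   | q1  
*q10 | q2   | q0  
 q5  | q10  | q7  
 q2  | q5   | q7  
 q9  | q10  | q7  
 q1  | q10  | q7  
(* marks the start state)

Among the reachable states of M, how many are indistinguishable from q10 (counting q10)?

1

States {q3,q4,q6,q8} cannot be reached from the start state, so discard them.
Initial partition by acceptance: {q0,q7,q10} | {q1,q2,q5,q9}.
On input 0, block {q0,q7,q10} splits into {q0,q10} and {q7}.
Refine {q0,q10} on symbol 1: members go to different blocks, giving {q0} and {q10}.
On input 0, block {q1,q2,q5,q9} splits into {q1,q5,q9} and {q2}.
No further refinement is possible. Final partition (5 blocks): {q0} | {q1,q5,q9} | {q7} | {q10} | {q2}.
State q10 belongs to the block {q10}, which has 1 states.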